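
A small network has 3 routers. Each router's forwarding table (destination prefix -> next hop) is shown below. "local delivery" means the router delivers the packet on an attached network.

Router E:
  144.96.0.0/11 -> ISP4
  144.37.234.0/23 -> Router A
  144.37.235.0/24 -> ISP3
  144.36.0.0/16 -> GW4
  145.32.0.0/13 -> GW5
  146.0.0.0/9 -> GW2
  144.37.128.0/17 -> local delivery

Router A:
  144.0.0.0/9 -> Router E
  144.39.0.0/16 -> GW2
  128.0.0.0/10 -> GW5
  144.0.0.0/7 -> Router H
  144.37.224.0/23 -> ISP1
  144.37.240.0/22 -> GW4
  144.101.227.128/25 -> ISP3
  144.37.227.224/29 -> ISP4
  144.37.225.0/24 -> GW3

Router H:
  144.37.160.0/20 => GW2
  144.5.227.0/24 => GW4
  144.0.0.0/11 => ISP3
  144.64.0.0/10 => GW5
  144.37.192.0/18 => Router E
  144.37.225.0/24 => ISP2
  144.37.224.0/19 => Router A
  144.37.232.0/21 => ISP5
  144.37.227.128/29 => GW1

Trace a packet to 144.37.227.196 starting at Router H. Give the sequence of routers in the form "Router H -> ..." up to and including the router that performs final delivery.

Router H -> Router A -> Router E

At Router H: longest match for 144.37.227.196 is 144.37.224.0/19 -> Router A
At Router A: longest match for 144.37.227.196 is 144.0.0.0/9 -> Router E
At Router E: longest match for 144.37.227.196 is 144.37.128.0/17 -> local delivery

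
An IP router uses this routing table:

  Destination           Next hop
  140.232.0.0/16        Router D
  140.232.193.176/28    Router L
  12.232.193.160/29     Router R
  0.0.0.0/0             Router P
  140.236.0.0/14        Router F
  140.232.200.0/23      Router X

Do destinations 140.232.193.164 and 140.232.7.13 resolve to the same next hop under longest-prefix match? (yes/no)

140.232.193.164: longest match 140.232.0.0/16 -> Router D
140.232.7.13: longest match 140.232.0.0/16 -> Router D

yes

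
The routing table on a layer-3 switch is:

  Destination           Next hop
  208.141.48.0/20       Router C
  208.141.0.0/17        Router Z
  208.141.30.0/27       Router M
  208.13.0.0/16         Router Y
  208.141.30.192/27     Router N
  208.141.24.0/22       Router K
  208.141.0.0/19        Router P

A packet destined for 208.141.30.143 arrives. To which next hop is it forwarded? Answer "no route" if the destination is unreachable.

Routes whose prefix contains 208.141.30.143:
  208.141.0.0/17 (208.141.0.0 - 208.141.127.255) -> Router Z
  208.141.0.0/19 (208.141.0.0 - 208.141.31.255) -> Router P
More-specific entries that do NOT match:
  208.141.30.0/27 (208.141.30.0 - 208.141.30.31) does not contain 208.141.30.143
  208.141.30.192/27 (208.141.30.192 - 208.141.30.223) does not contain 208.141.30.143
  208.141.24.0/22 (208.141.24.0 - 208.141.27.255) does not contain 208.141.30.143
  208.141.48.0/20 (208.141.48.0 - 208.141.63.255) does not contain 208.141.30.143
Longest matching prefix is /19 -> next hop Router P.

Router P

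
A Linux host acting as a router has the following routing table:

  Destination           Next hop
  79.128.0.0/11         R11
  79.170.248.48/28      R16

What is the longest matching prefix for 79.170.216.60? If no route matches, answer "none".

none

79.170.216.60 is outside every listed prefix and there is no default route.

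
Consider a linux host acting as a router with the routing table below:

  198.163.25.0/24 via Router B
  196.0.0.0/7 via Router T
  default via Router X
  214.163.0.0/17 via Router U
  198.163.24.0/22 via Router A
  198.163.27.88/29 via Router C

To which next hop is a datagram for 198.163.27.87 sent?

Router A

Routes whose prefix contains 198.163.27.87:
  0.0.0.0/0 (default, matches everything) -> Router X
  198.163.24.0/22 (198.163.24.0 - 198.163.27.255) -> Router A
More-specific entries that do NOT match:
  198.163.27.88/29 (198.163.27.88 - 198.163.27.95) does not contain 198.163.27.87
  198.163.25.0/24 (198.163.25.0 - 198.163.25.255) does not contain 198.163.27.87
Longest matching prefix is /22 -> next hop Router A.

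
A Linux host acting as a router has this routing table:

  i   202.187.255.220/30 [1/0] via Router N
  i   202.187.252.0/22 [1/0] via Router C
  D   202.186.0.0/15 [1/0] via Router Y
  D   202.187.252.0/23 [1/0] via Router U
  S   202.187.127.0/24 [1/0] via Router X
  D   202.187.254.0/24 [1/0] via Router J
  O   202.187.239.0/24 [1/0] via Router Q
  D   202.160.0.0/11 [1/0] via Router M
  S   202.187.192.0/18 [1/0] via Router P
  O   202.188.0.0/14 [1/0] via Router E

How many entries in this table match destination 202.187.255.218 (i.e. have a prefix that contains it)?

4

Prefixes containing 202.187.255.218:
  202.160.0.0/11 (202.160.0.0 - 202.191.255.255)
  202.186.0.0/15 (202.186.0.0 - 202.187.255.255)
  202.187.192.0/18 (202.187.192.0 - 202.187.255.255)
  202.187.252.0/22 (202.187.252.0 - 202.187.255.255)
Total matching entries: 4.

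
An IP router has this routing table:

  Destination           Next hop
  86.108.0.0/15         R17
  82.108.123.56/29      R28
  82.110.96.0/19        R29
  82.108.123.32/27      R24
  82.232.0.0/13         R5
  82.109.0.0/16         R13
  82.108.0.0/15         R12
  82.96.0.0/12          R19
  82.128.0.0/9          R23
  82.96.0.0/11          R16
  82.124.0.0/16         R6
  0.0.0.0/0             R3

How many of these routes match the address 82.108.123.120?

4

Prefixes containing 82.108.123.120:
  0.0.0.0/0 (default, matches everything)
  82.96.0.0/11 (82.96.0.0 - 82.127.255.255)
  82.96.0.0/12 (82.96.0.0 - 82.111.255.255)
  82.108.0.0/15 (82.108.0.0 - 82.109.255.255)
Total matching entries: 4.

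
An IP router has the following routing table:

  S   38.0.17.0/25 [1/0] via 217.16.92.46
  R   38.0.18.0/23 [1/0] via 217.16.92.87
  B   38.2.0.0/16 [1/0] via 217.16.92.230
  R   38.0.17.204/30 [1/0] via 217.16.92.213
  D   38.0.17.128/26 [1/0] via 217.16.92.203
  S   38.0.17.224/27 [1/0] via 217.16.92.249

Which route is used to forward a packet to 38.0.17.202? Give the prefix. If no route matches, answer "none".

none

38.0.17.202 is outside every listed prefix and there is no default route.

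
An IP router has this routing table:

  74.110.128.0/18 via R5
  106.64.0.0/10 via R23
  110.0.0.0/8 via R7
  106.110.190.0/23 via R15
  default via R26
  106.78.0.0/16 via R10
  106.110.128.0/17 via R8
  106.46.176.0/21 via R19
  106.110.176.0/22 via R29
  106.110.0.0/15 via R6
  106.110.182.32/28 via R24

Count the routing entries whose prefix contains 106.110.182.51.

4

Prefixes containing 106.110.182.51:
  0.0.0.0/0 (default, matches everything)
  106.64.0.0/10 (106.64.0.0 - 106.127.255.255)
  106.110.0.0/15 (106.110.0.0 - 106.111.255.255)
  106.110.128.0/17 (106.110.128.0 - 106.110.255.255)
Total matching entries: 4.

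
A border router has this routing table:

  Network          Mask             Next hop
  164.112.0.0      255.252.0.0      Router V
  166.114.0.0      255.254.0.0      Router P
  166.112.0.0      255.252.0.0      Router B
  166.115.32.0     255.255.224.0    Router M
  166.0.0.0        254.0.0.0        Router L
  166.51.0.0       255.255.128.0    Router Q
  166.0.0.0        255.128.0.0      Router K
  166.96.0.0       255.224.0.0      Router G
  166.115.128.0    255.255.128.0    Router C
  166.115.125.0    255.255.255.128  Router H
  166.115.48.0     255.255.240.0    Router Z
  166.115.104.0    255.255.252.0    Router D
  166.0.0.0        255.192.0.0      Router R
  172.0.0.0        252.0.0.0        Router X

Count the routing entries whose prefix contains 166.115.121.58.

5

Prefixes containing 166.115.121.58:
  166.0.0.0/7 (166.0.0.0 - 167.255.255.255)
  166.0.0.0/9 (166.0.0.0 - 166.127.255.255)
  166.96.0.0/11 (166.96.0.0 - 166.127.255.255)
  166.112.0.0/14 (166.112.0.0 - 166.115.255.255)
  166.114.0.0/15 (166.114.0.0 - 166.115.255.255)
Total matching entries: 5.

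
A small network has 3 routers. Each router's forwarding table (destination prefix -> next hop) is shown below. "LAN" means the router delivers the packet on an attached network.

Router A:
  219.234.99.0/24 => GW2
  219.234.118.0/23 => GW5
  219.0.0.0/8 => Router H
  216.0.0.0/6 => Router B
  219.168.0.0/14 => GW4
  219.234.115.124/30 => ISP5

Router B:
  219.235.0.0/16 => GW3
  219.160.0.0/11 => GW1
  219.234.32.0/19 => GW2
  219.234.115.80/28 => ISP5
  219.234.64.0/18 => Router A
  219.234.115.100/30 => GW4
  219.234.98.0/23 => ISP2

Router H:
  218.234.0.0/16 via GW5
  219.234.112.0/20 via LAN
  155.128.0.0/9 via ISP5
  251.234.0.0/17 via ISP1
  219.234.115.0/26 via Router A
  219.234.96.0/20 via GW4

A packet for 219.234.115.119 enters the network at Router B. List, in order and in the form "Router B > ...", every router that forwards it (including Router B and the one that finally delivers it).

At Router B: longest match for 219.234.115.119 is 219.234.64.0/18 -> Router A
At Router A: longest match for 219.234.115.119 is 219.0.0.0/8 -> Router H
At Router H: longest match for 219.234.115.119 is 219.234.112.0/20 -> LAN

Router B > Router A > Router H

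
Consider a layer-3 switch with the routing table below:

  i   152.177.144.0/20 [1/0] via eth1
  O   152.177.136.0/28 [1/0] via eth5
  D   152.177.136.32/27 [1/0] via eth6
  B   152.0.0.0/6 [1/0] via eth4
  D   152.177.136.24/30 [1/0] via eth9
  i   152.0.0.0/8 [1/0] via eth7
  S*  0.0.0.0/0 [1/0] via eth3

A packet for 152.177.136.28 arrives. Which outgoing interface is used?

eth7

Routes whose prefix contains 152.177.136.28:
  0.0.0.0/0 (default, matches everything) -> eth3
  152.0.0.0/6 (152.0.0.0 - 155.255.255.255) -> eth4
  152.0.0.0/8 (152.0.0.0 - 152.255.255.255) -> eth7
More-specific entries that do NOT match:
  152.177.136.24/30 (152.177.136.24 - 152.177.136.27) does not contain 152.177.136.28
  152.177.136.0/28 (152.177.136.0 - 152.177.136.15) does not contain 152.177.136.28
  152.177.136.32/27 (152.177.136.32 - 152.177.136.63) does not contain 152.177.136.28
  152.177.144.0/20 (152.177.144.0 - 152.177.159.255) does not contain 152.177.136.28
Longest matching prefix is /8 -> interface eth7.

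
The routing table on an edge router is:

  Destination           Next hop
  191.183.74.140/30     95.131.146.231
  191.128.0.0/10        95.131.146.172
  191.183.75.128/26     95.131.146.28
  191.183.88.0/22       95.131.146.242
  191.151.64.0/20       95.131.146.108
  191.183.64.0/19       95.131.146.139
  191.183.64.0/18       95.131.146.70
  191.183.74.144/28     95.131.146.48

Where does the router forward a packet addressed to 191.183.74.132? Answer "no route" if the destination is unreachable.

Routes whose prefix contains 191.183.74.132:
  191.128.0.0/10 (191.128.0.0 - 191.191.255.255) -> 95.131.146.172
  191.183.64.0/18 (191.183.64.0 - 191.183.127.255) -> 95.131.146.70
  191.183.64.0/19 (191.183.64.0 - 191.183.95.255) -> 95.131.146.139
More-specific entries that do NOT match:
  191.183.74.140/30 (191.183.74.140 - 191.183.74.143) does not contain 191.183.74.132
  191.183.74.144/28 (191.183.74.144 - 191.183.74.159) does not contain 191.183.74.132
  191.183.75.128/26 (191.183.75.128 - 191.183.75.191) does not contain 191.183.74.132
  191.183.88.0/22 (191.183.88.0 - 191.183.91.255) does not contain 191.183.74.132
  191.151.64.0/20 (191.151.64.0 - 191.151.79.255) does not contain 191.183.74.132
Longest matching prefix is /19 -> next hop 95.131.146.139.

95.131.146.139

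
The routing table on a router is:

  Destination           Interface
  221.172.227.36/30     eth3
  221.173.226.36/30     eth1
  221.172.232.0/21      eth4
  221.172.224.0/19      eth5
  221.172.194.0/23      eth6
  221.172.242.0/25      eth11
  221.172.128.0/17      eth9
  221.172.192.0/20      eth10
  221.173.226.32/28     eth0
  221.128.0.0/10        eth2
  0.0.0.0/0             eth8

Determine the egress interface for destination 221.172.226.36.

Routes whose prefix contains 221.172.226.36:
  0.0.0.0/0 (default, matches everything) -> eth8
  221.128.0.0/10 (221.128.0.0 - 221.191.255.255) -> eth2
  221.172.128.0/17 (221.172.128.0 - 221.172.255.255) -> eth9
  221.172.224.0/19 (221.172.224.0 - 221.172.255.255) -> eth5
More-specific entries that do NOT match:
  221.172.227.36/30 (221.172.227.36 - 221.172.227.39) does not contain 221.172.226.36
  221.173.226.36/30 (221.173.226.36 - 221.173.226.39) does not contain 221.172.226.36
  221.173.226.32/28 (221.173.226.32 - 221.173.226.47) does not contain 221.172.226.36
  221.172.242.0/25 (221.172.242.0 - 221.172.242.127) does not contain 221.172.226.36
  221.172.194.0/23 (221.172.194.0 - 221.172.195.255) does not contain 221.172.226.36
  221.172.232.0/21 (221.172.232.0 - 221.172.239.255) does not contain 221.172.226.36
  221.172.192.0/20 (221.172.192.0 - 221.172.207.255) does not contain 221.172.226.36
Longest matching prefix is /19 -> interface eth5.

eth5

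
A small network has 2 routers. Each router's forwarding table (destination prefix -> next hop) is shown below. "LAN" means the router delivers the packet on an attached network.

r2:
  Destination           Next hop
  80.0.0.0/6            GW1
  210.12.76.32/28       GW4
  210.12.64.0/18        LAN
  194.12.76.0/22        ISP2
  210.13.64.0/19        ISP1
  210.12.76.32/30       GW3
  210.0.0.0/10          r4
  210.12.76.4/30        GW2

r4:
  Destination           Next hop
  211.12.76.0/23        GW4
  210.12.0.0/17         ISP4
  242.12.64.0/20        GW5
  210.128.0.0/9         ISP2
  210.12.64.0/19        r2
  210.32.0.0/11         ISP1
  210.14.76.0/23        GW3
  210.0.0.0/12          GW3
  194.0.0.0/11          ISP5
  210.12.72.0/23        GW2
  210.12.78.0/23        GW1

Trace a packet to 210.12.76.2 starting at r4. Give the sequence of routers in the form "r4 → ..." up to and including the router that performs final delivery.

r4 → r2

At r4: longest match for 210.12.76.2 is 210.12.64.0/19 -> r2
At r2: longest match for 210.12.76.2 is 210.12.64.0/18 -> LAN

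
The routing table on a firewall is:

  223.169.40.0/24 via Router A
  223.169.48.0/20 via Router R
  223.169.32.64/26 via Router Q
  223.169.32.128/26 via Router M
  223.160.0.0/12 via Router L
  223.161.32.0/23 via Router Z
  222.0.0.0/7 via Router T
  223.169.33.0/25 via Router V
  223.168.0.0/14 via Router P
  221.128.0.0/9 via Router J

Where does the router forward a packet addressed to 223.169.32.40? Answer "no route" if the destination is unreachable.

Routes whose prefix contains 223.169.32.40:
  222.0.0.0/7 (222.0.0.0 - 223.255.255.255) -> Router T
  223.160.0.0/12 (223.160.0.0 - 223.175.255.255) -> Router L
  223.168.0.0/14 (223.168.0.0 - 223.171.255.255) -> Router P
More-specific entries that do NOT match:
  223.169.32.64/26 (223.169.32.64 - 223.169.32.127) does not contain 223.169.32.40
  223.169.32.128/26 (223.169.32.128 - 223.169.32.191) does not contain 223.169.32.40
  223.169.33.0/25 (223.169.33.0 - 223.169.33.127) does not contain 223.169.32.40
  223.169.40.0/24 (223.169.40.0 - 223.169.40.255) does not contain 223.169.32.40
  223.161.32.0/23 (223.161.32.0 - 223.161.33.255) does not contain 223.169.32.40
  223.169.48.0/20 (223.169.48.0 - 223.169.63.255) does not contain 223.169.32.40
Longest matching prefix is /14 -> next hop Router P.

Router P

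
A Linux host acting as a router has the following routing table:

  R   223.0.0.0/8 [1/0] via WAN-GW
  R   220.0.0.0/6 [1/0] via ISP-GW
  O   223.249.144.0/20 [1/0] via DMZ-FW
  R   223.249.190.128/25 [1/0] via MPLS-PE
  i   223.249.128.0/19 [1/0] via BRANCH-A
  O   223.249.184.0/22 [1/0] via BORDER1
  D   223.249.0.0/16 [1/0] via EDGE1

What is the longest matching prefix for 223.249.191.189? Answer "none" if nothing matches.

223.249.0.0/16

Entries matching 223.249.191.189:
  220.0.0.0/6 (220.0.0.0 - 223.255.255.255)
  223.0.0.0/8 (223.0.0.0 - 223.255.255.255)
  223.249.0.0/16 (223.249.0.0 - 223.249.255.255)
Most specific is 223.249.0.0/16.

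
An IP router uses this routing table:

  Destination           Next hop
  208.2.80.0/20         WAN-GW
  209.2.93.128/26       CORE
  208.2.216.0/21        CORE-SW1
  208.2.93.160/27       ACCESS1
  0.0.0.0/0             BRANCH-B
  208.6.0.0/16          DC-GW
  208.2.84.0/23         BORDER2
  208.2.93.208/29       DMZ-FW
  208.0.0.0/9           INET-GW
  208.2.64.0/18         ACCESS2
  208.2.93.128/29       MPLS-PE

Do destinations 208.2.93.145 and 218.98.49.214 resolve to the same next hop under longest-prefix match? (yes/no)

no

208.2.93.145: longest match 208.2.80.0/20 -> WAN-GW
218.98.49.214: longest match 0.0.0.0/0 -> BRANCH-B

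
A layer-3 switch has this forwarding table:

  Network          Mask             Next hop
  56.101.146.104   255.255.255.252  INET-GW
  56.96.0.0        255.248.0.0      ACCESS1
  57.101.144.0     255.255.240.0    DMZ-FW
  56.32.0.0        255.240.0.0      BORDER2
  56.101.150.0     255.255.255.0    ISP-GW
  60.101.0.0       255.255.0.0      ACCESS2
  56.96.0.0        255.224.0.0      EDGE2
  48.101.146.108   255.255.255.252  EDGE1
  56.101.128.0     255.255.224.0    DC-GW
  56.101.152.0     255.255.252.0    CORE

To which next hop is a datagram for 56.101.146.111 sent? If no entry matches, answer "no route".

Routes whose prefix contains 56.101.146.111:
  56.96.0.0/11 (56.96.0.0 - 56.127.255.255) -> EDGE2
  56.96.0.0/13 (56.96.0.0 - 56.103.255.255) -> ACCESS1
  56.101.128.0/19 (56.101.128.0 - 56.101.159.255) -> DC-GW
More-specific entries that do NOT match:
  56.101.146.104/30 (56.101.146.104 - 56.101.146.107) does not contain 56.101.146.111
  48.101.146.108/30 (48.101.146.108 - 48.101.146.111) does not contain 56.101.146.111
  56.101.150.0/24 (56.101.150.0 - 56.101.150.255) does not contain 56.101.146.111
  56.101.152.0/22 (56.101.152.0 - 56.101.155.255) does not contain 56.101.146.111
  57.101.144.0/20 (57.101.144.0 - 57.101.159.255) does not contain 56.101.146.111
Longest matching prefix is /19 -> next hop DC-GW.

DC-GW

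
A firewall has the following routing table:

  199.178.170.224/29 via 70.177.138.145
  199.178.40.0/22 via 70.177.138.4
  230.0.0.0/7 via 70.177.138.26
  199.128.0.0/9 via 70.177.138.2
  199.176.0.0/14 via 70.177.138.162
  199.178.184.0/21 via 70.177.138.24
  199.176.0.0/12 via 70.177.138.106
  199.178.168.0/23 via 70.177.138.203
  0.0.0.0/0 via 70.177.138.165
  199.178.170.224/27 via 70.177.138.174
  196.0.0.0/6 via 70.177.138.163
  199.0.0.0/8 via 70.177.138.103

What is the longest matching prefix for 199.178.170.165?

Entries matching 199.178.170.165:
  0.0.0.0/0 (default, matches everything)
  196.0.0.0/6 (196.0.0.0 - 199.255.255.255)
  199.0.0.0/8 (199.0.0.0 - 199.255.255.255)
  199.128.0.0/9 (199.128.0.0 - 199.255.255.255)
  199.176.0.0/12 (199.176.0.0 - 199.191.255.255)
  199.176.0.0/14 (199.176.0.0 - 199.179.255.255)
Most specific is 199.176.0.0/14.

199.176.0.0/14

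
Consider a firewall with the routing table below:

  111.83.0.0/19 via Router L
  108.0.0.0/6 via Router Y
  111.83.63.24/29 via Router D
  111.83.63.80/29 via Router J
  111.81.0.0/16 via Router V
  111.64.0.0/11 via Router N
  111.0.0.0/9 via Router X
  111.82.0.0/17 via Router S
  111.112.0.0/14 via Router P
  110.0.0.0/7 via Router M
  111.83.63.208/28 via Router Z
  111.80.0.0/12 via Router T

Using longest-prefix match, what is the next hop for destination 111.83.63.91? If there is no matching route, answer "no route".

Routes whose prefix contains 111.83.63.91:
  108.0.0.0/6 (108.0.0.0 - 111.255.255.255) -> Router Y
  110.0.0.0/7 (110.0.0.0 - 111.255.255.255) -> Router M
  111.0.0.0/9 (111.0.0.0 - 111.127.255.255) -> Router X
  111.64.0.0/11 (111.64.0.0 - 111.95.255.255) -> Router N
  111.80.0.0/12 (111.80.0.0 - 111.95.255.255) -> Router T
More-specific entries that do NOT match:
  111.83.63.24/29 (111.83.63.24 - 111.83.63.31) does not contain 111.83.63.91
  111.83.63.80/29 (111.83.63.80 - 111.83.63.87) does not contain 111.83.63.91
  111.83.63.208/28 (111.83.63.208 - 111.83.63.223) does not contain 111.83.63.91
  111.83.0.0/19 (111.83.0.0 - 111.83.31.255) does not contain 111.83.63.91
  111.82.0.0/17 (111.82.0.0 - 111.82.127.255) does not contain 111.83.63.91
  111.81.0.0/16 (111.81.0.0 - 111.81.255.255) does not contain 111.83.63.91
  111.112.0.0/14 (111.112.0.0 - 111.115.255.255) does not contain 111.83.63.91
Longest matching prefix is /12 -> next hop Router T.

Router T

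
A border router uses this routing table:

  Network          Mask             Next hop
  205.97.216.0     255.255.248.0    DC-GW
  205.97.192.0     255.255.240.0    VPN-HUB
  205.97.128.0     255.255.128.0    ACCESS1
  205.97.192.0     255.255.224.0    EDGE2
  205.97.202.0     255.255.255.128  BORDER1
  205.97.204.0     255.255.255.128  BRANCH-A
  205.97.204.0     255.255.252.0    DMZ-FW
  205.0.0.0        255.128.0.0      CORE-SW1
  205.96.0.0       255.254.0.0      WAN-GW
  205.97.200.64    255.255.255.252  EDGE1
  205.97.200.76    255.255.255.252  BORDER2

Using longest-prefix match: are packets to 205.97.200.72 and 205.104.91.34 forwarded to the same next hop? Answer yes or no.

no

205.97.200.72: longest match 205.97.192.0/20 -> VPN-HUB
205.104.91.34: longest match 205.0.0.0/9 -> CORE-SW1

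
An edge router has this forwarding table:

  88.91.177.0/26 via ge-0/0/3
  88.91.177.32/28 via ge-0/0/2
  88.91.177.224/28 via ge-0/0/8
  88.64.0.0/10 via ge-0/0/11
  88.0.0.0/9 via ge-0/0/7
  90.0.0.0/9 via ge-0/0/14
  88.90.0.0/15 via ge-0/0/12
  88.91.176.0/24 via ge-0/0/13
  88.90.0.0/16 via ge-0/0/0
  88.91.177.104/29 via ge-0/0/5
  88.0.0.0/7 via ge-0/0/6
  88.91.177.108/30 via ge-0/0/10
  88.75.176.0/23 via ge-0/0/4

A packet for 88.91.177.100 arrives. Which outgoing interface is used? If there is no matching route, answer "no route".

Routes whose prefix contains 88.91.177.100:
  88.0.0.0/7 (88.0.0.0 - 89.255.255.255) -> ge-0/0/6
  88.0.0.0/9 (88.0.0.0 - 88.127.255.255) -> ge-0/0/7
  88.64.0.0/10 (88.64.0.0 - 88.127.255.255) -> ge-0/0/11
  88.90.0.0/15 (88.90.0.0 - 88.91.255.255) -> ge-0/0/12
More-specific entries that do NOT match:
  88.91.177.108/30 (88.91.177.108 - 88.91.177.111) does not contain 88.91.177.100
  88.91.177.104/29 (88.91.177.104 - 88.91.177.111) does not contain 88.91.177.100
  88.91.177.32/28 (88.91.177.32 - 88.91.177.47) does not contain 88.91.177.100
  88.91.177.224/28 (88.91.177.224 - 88.91.177.239) does not contain 88.91.177.100
  88.91.177.0/26 (88.91.177.0 - 88.91.177.63) does not contain 88.91.177.100
  88.91.176.0/24 (88.91.176.0 - 88.91.176.255) does not contain 88.91.177.100
  88.75.176.0/23 (88.75.176.0 - 88.75.177.255) does not contain 88.91.177.100
  88.90.0.0/16 (88.90.0.0 - 88.90.255.255) does not contain 88.91.177.100
Longest matching prefix is /15 -> interface ge-0/0/12.

ge-0/0/12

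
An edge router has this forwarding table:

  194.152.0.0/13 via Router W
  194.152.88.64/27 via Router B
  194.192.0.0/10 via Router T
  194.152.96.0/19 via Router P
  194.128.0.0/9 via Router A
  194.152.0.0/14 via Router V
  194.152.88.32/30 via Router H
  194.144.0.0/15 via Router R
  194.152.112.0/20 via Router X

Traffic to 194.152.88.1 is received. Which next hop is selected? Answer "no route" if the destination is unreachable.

Router V

Routes whose prefix contains 194.152.88.1:
  194.128.0.0/9 (194.128.0.0 - 194.255.255.255) -> Router A
  194.152.0.0/13 (194.152.0.0 - 194.159.255.255) -> Router W
  194.152.0.0/14 (194.152.0.0 - 194.155.255.255) -> Router V
More-specific entries that do NOT match:
  194.152.88.32/30 (194.152.88.32 - 194.152.88.35) does not contain 194.152.88.1
  194.152.88.64/27 (194.152.88.64 - 194.152.88.95) does not contain 194.152.88.1
  194.152.112.0/20 (194.152.112.0 - 194.152.127.255) does not contain 194.152.88.1
  194.152.96.0/19 (194.152.96.0 - 194.152.127.255) does not contain 194.152.88.1
  194.144.0.0/15 (194.144.0.0 - 194.145.255.255) does not contain 194.152.88.1
Longest matching prefix is /14 -> next hop Router V.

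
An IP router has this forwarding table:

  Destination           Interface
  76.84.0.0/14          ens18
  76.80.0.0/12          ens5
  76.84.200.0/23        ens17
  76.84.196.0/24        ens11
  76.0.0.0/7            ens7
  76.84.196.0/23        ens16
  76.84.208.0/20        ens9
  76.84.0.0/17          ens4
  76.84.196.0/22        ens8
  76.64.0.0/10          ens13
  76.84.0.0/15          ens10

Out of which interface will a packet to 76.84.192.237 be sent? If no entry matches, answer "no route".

ens10

Routes whose prefix contains 76.84.192.237:
  76.0.0.0/7 (76.0.0.0 - 77.255.255.255) -> ens7
  76.64.0.0/10 (76.64.0.0 - 76.127.255.255) -> ens13
  76.80.0.0/12 (76.80.0.0 - 76.95.255.255) -> ens5
  76.84.0.0/14 (76.84.0.0 - 76.87.255.255) -> ens18
  76.84.0.0/15 (76.84.0.0 - 76.85.255.255) -> ens10
More-specific entries that do NOT match:
  76.84.196.0/24 (76.84.196.0 - 76.84.196.255) does not contain 76.84.192.237
  76.84.200.0/23 (76.84.200.0 - 76.84.201.255) does not contain 76.84.192.237
  76.84.196.0/23 (76.84.196.0 - 76.84.197.255) does not contain 76.84.192.237
  76.84.196.0/22 (76.84.196.0 - 76.84.199.255) does not contain 76.84.192.237
  76.84.208.0/20 (76.84.208.0 - 76.84.223.255) does not contain 76.84.192.237
  76.84.0.0/17 (76.84.0.0 - 76.84.127.255) does not contain 76.84.192.237
Longest matching prefix is /15 -> interface ens10.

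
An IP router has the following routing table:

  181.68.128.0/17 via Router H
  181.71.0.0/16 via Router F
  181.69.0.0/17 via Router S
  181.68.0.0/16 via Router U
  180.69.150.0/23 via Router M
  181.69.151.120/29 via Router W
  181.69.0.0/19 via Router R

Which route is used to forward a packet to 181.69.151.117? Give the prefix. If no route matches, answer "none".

181.69.151.117 is outside every listed prefix and there is no default route.

none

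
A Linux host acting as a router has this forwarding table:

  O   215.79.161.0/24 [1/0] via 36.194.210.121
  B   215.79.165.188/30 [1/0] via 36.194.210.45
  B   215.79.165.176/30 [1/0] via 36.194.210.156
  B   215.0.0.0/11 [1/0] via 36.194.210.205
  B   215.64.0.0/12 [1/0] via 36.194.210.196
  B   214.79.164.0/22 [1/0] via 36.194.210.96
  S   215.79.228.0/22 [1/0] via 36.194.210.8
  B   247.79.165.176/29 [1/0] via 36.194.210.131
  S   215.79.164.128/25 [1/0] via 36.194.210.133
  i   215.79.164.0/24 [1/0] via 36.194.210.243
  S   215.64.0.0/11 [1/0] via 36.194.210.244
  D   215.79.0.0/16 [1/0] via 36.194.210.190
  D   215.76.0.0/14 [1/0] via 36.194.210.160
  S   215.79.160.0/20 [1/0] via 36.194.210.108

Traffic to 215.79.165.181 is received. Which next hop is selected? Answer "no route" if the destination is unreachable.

36.194.210.108

Routes whose prefix contains 215.79.165.181:
  215.64.0.0/11 (215.64.0.0 - 215.95.255.255) -> 36.194.210.244
  215.64.0.0/12 (215.64.0.0 - 215.79.255.255) -> 36.194.210.196
  215.76.0.0/14 (215.76.0.0 - 215.79.255.255) -> 36.194.210.160
  215.79.0.0/16 (215.79.0.0 - 215.79.255.255) -> 36.194.210.190
  215.79.160.0/20 (215.79.160.0 - 215.79.175.255) -> 36.194.210.108
More-specific entries that do NOT match:
  215.79.165.188/30 (215.79.165.188 - 215.79.165.191) does not contain 215.79.165.181
  215.79.165.176/30 (215.79.165.176 - 215.79.165.179) does not contain 215.79.165.181
  247.79.165.176/29 (247.79.165.176 - 247.79.165.183) does not contain 215.79.165.181
  215.79.164.128/25 (215.79.164.128 - 215.79.164.255) does not contain 215.79.165.181
  215.79.161.0/24 (215.79.161.0 - 215.79.161.255) does not contain 215.79.165.181
  215.79.164.0/24 (215.79.164.0 - 215.79.164.255) does not contain 215.79.165.181
  214.79.164.0/22 (214.79.164.0 - 214.79.167.255) does not contain 215.79.165.181
  215.79.228.0/22 (215.79.228.0 - 215.79.231.255) does not contain 215.79.165.181
Longest matching prefix is /20 -> next hop 36.194.210.108.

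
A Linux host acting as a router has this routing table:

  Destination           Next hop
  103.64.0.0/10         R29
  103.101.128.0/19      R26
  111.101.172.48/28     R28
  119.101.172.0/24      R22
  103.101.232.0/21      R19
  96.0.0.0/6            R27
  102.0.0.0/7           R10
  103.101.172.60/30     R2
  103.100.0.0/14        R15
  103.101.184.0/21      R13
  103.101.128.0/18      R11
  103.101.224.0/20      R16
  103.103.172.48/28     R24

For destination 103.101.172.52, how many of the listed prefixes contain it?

Prefixes containing 103.101.172.52:
  102.0.0.0/7 (102.0.0.0 - 103.255.255.255)
  103.64.0.0/10 (103.64.0.0 - 103.127.255.255)
  103.100.0.0/14 (103.100.0.0 - 103.103.255.255)
  103.101.128.0/18 (103.101.128.0 - 103.101.191.255)
Total matching entries: 4.

4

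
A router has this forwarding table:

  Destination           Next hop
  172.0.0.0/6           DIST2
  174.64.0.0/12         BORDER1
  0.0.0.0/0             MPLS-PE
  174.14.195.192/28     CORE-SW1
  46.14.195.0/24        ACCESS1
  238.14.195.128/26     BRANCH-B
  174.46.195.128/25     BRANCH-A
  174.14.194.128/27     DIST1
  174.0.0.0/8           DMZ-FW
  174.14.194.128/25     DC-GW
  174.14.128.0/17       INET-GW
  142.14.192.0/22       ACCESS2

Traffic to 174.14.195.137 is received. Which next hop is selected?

INET-GW

Routes whose prefix contains 174.14.195.137:
  0.0.0.0/0 (default, matches everything) -> MPLS-PE
  172.0.0.0/6 (172.0.0.0 - 175.255.255.255) -> DIST2
  174.0.0.0/8 (174.0.0.0 - 174.255.255.255) -> DMZ-FW
  174.14.128.0/17 (174.14.128.0 - 174.14.255.255) -> INET-GW
More-specific entries that do NOT match:
  174.14.195.192/28 (174.14.195.192 - 174.14.195.207) does not contain 174.14.195.137
  174.14.194.128/27 (174.14.194.128 - 174.14.194.159) does not contain 174.14.195.137
  238.14.195.128/26 (238.14.195.128 - 238.14.195.191) does not contain 174.14.195.137
  174.46.195.128/25 (174.46.195.128 - 174.46.195.255) does not contain 174.14.195.137
  174.14.194.128/25 (174.14.194.128 - 174.14.194.255) does not contain 174.14.195.137
  46.14.195.0/24 (46.14.195.0 - 46.14.195.255) does not contain 174.14.195.137
  142.14.192.0/22 (142.14.192.0 - 142.14.195.255) does not contain 174.14.195.137
Longest matching prefix is /17 -> next hop INET-GW.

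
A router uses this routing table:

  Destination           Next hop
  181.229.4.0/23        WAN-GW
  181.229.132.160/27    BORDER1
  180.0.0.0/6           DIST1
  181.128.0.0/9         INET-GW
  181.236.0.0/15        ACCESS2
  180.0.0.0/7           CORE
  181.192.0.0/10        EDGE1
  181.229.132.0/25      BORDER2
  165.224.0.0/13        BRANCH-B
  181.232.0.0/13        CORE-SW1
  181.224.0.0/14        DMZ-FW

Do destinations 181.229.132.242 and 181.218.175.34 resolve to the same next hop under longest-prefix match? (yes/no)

yes

181.229.132.242: longest match 181.192.0.0/10 -> EDGE1
181.218.175.34: longest match 181.192.0.0/10 -> EDGE1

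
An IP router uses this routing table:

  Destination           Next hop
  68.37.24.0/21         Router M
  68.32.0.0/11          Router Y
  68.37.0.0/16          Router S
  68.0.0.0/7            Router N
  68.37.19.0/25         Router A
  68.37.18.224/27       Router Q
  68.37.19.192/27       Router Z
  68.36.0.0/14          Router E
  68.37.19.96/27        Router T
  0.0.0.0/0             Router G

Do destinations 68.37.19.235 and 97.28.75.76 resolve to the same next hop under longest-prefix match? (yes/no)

68.37.19.235: longest match 68.37.0.0/16 -> Router S
97.28.75.76: longest match 0.0.0.0/0 -> Router G

no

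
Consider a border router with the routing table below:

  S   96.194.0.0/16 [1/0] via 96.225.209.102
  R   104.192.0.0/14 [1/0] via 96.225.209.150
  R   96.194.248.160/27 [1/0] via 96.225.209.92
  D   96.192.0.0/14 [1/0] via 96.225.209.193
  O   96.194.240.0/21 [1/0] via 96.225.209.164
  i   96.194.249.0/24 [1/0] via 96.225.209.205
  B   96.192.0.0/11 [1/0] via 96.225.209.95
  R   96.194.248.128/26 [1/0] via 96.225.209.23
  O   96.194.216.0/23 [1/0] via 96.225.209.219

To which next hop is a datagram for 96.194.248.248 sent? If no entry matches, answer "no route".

Routes whose prefix contains 96.194.248.248:
  96.192.0.0/11 (96.192.0.0 - 96.223.255.255) -> 96.225.209.95
  96.192.0.0/14 (96.192.0.0 - 96.195.255.255) -> 96.225.209.193
  96.194.0.0/16 (96.194.0.0 - 96.194.255.255) -> 96.225.209.102
More-specific entries that do NOT match:
  96.194.248.160/27 (96.194.248.160 - 96.194.248.191) does not contain 96.194.248.248
  96.194.248.128/26 (96.194.248.128 - 96.194.248.191) does not contain 96.194.248.248
  96.194.249.0/24 (96.194.249.0 - 96.194.249.255) does not contain 96.194.248.248
  96.194.216.0/23 (96.194.216.0 - 96.194.217.255) does not contain 96.194.248.248
  96.194.240.0/21 (96.194.240.0 - 96.194.247.255) does not contain 96.194.248.248
Longest matching prefix is /16 -> next hop 96.225.209.102.

96.225.209.102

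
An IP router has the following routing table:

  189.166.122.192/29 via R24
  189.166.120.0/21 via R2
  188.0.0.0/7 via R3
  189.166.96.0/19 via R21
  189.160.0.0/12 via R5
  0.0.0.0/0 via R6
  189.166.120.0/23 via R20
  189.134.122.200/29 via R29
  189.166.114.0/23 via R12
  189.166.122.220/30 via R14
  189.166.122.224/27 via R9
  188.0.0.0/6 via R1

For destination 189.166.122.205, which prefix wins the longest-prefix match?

189.166.120.0/21

Entries matching 189.166.122.205:
  0.0.0.0/0 (default, matches everything)
  188.0.0.0/6 (188.0.0.0 - 191.255.255.255)
  188.0.0.0/7 (188.0.0.0 - 189.255.255.255)
  189.160.0.0/12 (189.160.0.0 - 189.175.255.255)
  189.166.96.0/19 (189.166.96.0 - 189.166.127.255)
  189.166.120.0/21 (189.166.120.0 - 189.166.127.255)
Most specific is 189.166.120.0/21.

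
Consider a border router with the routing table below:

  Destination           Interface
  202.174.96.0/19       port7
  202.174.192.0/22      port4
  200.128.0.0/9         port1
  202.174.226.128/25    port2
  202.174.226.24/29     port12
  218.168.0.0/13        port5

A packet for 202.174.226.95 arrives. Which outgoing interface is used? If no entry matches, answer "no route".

No entry's prefix contains 202.174.226.95; there is no default route.

no route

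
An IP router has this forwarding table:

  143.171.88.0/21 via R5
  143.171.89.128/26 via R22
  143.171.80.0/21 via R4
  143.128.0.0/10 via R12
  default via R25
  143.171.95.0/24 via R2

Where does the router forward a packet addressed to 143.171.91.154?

Routes whose prefix contains 143.171.91.154:
  0.0.0.0/0 (default, matches everything) -> R25
  143.128.0.0/10 (143.128.0.0 - 143.191.255.255) -> R12
  143.171.88.0/21 (143.171.88.0 - 143.171.95.255) -> R5
More-specific entries that do NOT match:
  143.171.89.128/26 (143.171.89.128 - 143.171.89.191) does not contain 143.171.91.154
  143.171.95.0/24 (143.171.95.0 - 143.171.95.255) does not contain 143.171.91.154
Longest matching prefix is /21 -> next hop R5.

R5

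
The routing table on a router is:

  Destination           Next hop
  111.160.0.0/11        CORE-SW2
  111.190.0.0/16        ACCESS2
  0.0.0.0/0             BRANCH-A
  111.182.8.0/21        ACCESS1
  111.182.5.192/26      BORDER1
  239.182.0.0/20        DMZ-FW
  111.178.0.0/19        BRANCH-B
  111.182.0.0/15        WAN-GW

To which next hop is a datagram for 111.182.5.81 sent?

WAN-GW

Routes whose prefix contains 111.182.5.81:
  0.0.0.0/0 (default, matches everything) -> BRANCH-A
  111.160.0.0/11 (111.160.0.0 - 111.191.255.255) -> CORE-SW2
  111.182.0.0/15 (111.182.0.0 - 111.183.255.255) -> WAN-GW
More-specific entries that do NOT match:
  111.182.5.192/26 (111.182.5.192 - 111.182.5.255) does not contain 111.182.5.81
  111.182.8.0/21 (111.182.8.0 - 111.182.15.255) does not contain 111.182.5.81
  239.182.0.0/20 (239.182.0.0 - 239.182.15.255) does not contain 111.182.5.81
  111.178.0.0/19 (111.178.0.0 - 111.178.31.255) does not contain 111.182.5.81
  111.190.0.0/16 (111.190.0.0 - 111.190.255.255) does not contain 111.182.5.81
Longest matching prefix is /15 -> next hop WAN-GW.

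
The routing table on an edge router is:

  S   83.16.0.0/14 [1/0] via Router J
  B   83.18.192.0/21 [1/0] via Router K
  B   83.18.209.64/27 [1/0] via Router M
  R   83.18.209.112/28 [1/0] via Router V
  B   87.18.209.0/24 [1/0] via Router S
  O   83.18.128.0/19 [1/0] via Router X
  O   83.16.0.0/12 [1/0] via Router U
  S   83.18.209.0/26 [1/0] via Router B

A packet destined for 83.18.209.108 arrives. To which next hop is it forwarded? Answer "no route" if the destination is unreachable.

Router J

Routes whose prefix contains 83.18.209.108:
  83.16.0.0/12 (83.16.0.0 - 83.31.255.255) -> Router U
  83.16.0.0/14 (83.16.0.0 - 83.19.255.255) -> Router J
More-specific entries that do NOT match:
  83.18.209.112/28 (83.18.209.112 - 83.18.209.127) does not contain 83.18.209.108
  83.18.209.64/27 (83.18.209.64 - 83.18.209.95) does not contain 83.18.209.108
  83.18.209.0/26 (83.18.209.0 - 83.18.209.63) does not contain 83.18.209.108
  87.18.209.0/24 (87.18.209.0 - 87.18.209.255) does not contain 83.18.209.108
  83.18.192.0/21 (83.18.192.0 - 83.18.199.255) does not contain 83.18.209.108
  83.18.128.0/19 (83.18.128.0 - 83.18.159.255) does not contain 83.18.209.108
Longest matching prefix is /14 -> next hop Router J.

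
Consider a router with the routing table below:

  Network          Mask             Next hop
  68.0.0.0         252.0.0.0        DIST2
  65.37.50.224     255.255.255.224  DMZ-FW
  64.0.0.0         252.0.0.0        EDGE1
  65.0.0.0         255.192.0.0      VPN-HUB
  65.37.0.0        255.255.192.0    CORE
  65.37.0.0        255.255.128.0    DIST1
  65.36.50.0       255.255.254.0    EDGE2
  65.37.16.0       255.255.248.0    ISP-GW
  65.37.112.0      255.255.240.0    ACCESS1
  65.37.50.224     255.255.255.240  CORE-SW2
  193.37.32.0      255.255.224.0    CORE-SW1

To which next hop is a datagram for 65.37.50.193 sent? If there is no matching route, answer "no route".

CORE

Routes whose prefix contains 65.37.50.193:
  64.0.0.0/6 (64.0.0.0 - 67.255.255.255) -> EDGE1
  65.0.0.0/10 (65.0.0.0 - 65.63.255.255) -> VPN-HUB
  65.37.0.0/17 (65.37.0.0 - 65.37.127.255) -> DIST1
  65.37.0.0/18 (65.37.0.0 - 65.37.63.255) -> CORE
More-specific entries that do NOT match:
  65.37.50.224/28 (65.37.50.224 - 65.37.50.239) does not contain 65.37.50.193
  65.37.50.224/27 (65.37.50.224 - 65.37.50.255) does not contain 65.37.50.193
  65.36.50.0/23 (65.36.50.0 - 65.36.51.255) does not contain 65.37.50.193
  65.37.16.0/21 (65.37.16.0 - 65.37.23.255) does not contain 65.37.50.193
  65.37.112.0/20 (65.37.112.0 - 65.37.127.255) does not contain 65.37.50.193
  193.37.32.0/19 (193.37.32.0 - 193.37.63.255) does not contain 65.37.50.193
Longest matching prefix is /18 -> next hop CORE.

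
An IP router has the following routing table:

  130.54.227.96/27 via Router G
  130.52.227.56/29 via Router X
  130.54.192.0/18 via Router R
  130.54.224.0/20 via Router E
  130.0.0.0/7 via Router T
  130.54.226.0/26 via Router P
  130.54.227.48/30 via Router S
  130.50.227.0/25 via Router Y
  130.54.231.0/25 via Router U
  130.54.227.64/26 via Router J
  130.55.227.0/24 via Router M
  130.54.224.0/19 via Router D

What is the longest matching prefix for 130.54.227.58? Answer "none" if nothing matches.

Entries matching 130.54.227.58:
  130.0.0.0/7 (130.0.0.0 - 131.255.255.255)
  130.54.192.0/18 (130.54.192.0 - 130.54.255.255)
  130.54.224.0/19 (130.54.224.0 - 130.54.255.255)
  130.54.224.0/20 (130.54.224.0 - 130.54.239.255)
Most specific is 130.54.224.0/20.

130.54.224.0/20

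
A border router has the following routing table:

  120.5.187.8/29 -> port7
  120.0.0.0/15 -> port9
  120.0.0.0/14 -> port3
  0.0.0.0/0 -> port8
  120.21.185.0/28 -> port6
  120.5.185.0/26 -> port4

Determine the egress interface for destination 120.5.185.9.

port4

Routes whose prefix contains 120.5.185.9:
  0.0.0.0/0 (default, matches everything) -> port8
  120.5.185.0/26 (120.5.185.0 - 120.5.185.63) -> port4
More-specific entries that do NOT match:
  120.5.187.8/29 (120.5.187.8 - 120.5.187.15) does not contain 120.5.185.9
  120.21.185.0/28 (120.21.185.0 - 120.21.185.15) does not contain 120.5.185.9
Longest matching prefix is /26 -> interface port4.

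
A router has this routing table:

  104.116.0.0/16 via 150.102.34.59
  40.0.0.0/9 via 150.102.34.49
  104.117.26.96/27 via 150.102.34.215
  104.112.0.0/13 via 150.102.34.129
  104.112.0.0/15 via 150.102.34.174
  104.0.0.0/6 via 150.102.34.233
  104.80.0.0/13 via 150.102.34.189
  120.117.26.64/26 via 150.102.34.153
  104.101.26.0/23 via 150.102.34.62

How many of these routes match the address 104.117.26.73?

2

Prefixes containing 104.117.26.73:
  104.0.0.0/6 (104.0.0.0 - 107.255.255.255)
  104.112.0.0/13 (104.112.0.0 - 104.119.255.255)
Total matching entries: 2.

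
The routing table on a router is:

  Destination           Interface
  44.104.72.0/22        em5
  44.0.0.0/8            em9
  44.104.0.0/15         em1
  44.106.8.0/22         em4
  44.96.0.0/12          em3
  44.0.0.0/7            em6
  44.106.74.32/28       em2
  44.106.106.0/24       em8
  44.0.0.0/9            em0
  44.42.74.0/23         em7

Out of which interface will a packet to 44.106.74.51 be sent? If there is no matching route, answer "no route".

em3

Routes whose prefix contains 44.106.74.51:
  44.0.0.0/7 (44.0.0.0 - 45.255.255.255) -> em6
  44.0.0.0/8 (44.0.0.0 - 44.255.255.255) -> em9
  44.0.0.0/9 (44.0.0.0 - 44.127.255.255) -> em0
  44.96.0.0/12 (44.96.0.0 - 44.111.255.255) -> em3
More-specific entries that do NOT match:
  44.106.74.32/28 (44.106.74.32 - 44.106.74.47) does not contain 44.106.74.51
  44.106.106.0/24 (44.106.106.0 - 44.106.106.255) does not contain 44.106.74.51
  44.42.74.0/23 (44.42.74.0 - 44.42.75.255) does not contain 44.106.74.51
  44.104.72.0/22 (44.104.72.0 - 44.104.75.255) does not contain 44.106.74.51
  44.106.8.0/22 (44.106.8.0 - 44.106.11.255) does not contain 44.106.74.51
  44.104.0.0/15 (44.104.0.0 - 44.105.255.255) does not contain 44.106.74.51
Longest matching prefix is /12 -> interface em3.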